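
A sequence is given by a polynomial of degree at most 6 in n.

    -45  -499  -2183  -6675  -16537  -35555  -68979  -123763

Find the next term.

-208805

Δ: -454 , -1684 , -4492 , -9862 , -19018 , -33424 , -54784
Δ²: -1230 , -2808 , -5370 , -9156 , -14406 , -21360
Δ³: -1578 , -2562 , -3786 , -5250 , -6954
Δ⁴: -984 , -1224 , -1464 , -1704
Δ⁵: -240 , -240 , -240
The fifth differences are constant (-240).
-1704 − 240 = -1944;  -6954 − 1944 = -8898;  -21360 − 8898 = -30258;  -54784 − 30258 = -85042;  -123763 − 85042 = -208805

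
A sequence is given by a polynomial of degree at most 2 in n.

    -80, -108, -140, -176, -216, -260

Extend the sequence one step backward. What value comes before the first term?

Δ: -28, -32, -36, -40, -44
Δ²: -4, -4, -4, -4
The second differences are constant at -4.
Work back: -28 + 4 = -24;  -80 + 24 = -56

-56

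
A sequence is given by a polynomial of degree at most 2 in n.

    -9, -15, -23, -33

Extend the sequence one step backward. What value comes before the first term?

-5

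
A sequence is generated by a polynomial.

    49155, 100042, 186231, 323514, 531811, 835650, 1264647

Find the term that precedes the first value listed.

21426

D1: 50887, 86189, 137283, 208297, 303839, 428997
D2: 35302, 51094, 71014, 95542, 125158
D3: 15792, 19920, 24528, 29616
D4: 4128, 4608, 5088
D5: 480, 480
The fifth differences are constant at 480.
Work back: 4128 − 480 = 3648;  15792 − 3648 = 12144;  35302 − 12144 = 23158;  50887 − 23158 = 27729;  49155 − 27729 = 21426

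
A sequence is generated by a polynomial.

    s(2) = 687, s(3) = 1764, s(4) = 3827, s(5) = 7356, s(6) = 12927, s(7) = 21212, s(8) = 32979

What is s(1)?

212

D1: 1077  2063  3529  5571  8285  11767
D2: 986  1466  2042  2714  3482
D3: 480  576  672  768
D4: 96  96  96
The fourth differences are constant at 96.
Work back: 480 − 96 = 384;  986 − 384 = 602;  1077 − 602 = 475;  687 − 475 = 212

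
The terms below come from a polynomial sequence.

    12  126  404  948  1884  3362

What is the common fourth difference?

First differences: 114, 278, 544, 936, 1478
Second differences: 164, 266, 392, 542
Third differences: 102, 126, 150
Fourth differences: 24, 24

24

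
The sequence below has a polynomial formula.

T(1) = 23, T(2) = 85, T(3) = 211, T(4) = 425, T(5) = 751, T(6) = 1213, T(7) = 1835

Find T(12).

8185

D1: 62, 126, 214, 326, 462, 622
D2: 64, 88, 112, 136, 160
D3: 24, 24, 24, 24
Third differences constant at 24.
160 + 24 = 184;  622 + 184 = 806;  1835 + 806 = 2641
184 + 24 = 208;  806 + 208 = 1014;  2641 + 1014 = 3655
208 + 24 = 232;  1014 + 232 = 1246;  3655 + 1246 = 4901
232 + 24 = 256;  1246 + 256 = 1502;  4901 + 1502 = 6403
256 + 24 = 280;  1502 + 280 = 1782;  6403 + 1782 = 8185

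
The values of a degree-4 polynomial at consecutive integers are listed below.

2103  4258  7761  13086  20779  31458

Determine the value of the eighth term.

2155  3503  5325  7693  10679
1348  1822  2368  2986
474  546  618
72  72
The fourth differences are constant (72).
618 + 72 = 690;  2986 + 690 = 3676;  10679 + 3676 = 14355;  31458 + 14355 = 45813
690 + 72 = 762;  3676 + 762 = 4438;  14355 + 4438 = 18793;  45813 + 18793 = 64606

64606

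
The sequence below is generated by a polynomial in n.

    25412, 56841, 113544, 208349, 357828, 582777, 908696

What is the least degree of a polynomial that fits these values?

31429, 56703, 94805, 149479, 224949, 325919
25274, 38102, 54674, 75470, 100970
12828, 16572, 20796, 25500
3744, 4224, 4704
480, 480
The fifth differences are constant, so the polynomial has degree 5.

5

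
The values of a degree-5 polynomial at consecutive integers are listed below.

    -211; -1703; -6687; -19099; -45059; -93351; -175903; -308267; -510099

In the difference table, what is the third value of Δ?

-12412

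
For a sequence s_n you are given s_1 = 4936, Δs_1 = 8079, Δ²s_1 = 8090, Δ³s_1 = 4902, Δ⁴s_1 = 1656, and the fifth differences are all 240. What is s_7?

299080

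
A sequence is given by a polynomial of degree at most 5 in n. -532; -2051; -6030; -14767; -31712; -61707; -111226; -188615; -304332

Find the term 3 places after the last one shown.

-1519  -3979  -8737  -16945  -29995  -49519  -77389  -115717
-2460  -4758  -8208  -13050  -19524  -27870  -38328
-2298  -3450  -4842  -6474  -8346  -10458
-1152  -1392  -1632  -1872  -2112
-240  -240  -240  -240
Fifth differences constant at -240.
-2112 − 240 = -2352;  -10458 − 2352 = -12810;  -38328 − 12810 = -51138;  -115717 − 51138 = -166855;  -304332 − 166855 = -471187
-2352 − 240 = -2592;  -12810 − 2592 = -15402;  -51138 − 15402 = -66540;  -166855 − 66540 = -233395;  -471187 − 233395 = -704582
-2592 − 240 = -2832;  -15402 − 2832 = -18234;  -66540 − 18234 = -84774;  -233395 − 84774 = -318169;  -704582 − 318169 = -1022751

-1022751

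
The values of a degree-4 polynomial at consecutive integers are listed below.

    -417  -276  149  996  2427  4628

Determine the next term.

141 , 425 , 847 , 1431 , 2201
284 , 422 , 584 , 770
138 , 162 , 186
24 , 24
Constant fourth difference = 24, so extend:
186 + 24 = 210;  770 + 210 = 980;  2201 + 980 = 3181;  4628 + 3181 = 7809

7809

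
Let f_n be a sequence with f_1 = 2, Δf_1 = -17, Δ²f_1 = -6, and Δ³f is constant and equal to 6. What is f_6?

-83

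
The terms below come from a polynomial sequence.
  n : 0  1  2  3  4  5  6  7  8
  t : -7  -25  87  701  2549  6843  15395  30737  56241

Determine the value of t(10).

156143

Δ: -18, 112, 614, 1848, 4294, 8552, 15342, 25504
Δ²: 130, 502, 1234, 2446, 4258, 6790, 10162
Δ³: 372, 732, 1212, 1812, 2532, 3372
Δ⁴: 360, 480, 600, 720, 840
Δ⁵: 120, 120, 120, 120
Fifth differences constant at 120.
840 + 120 = 960;  3372 + 960 = 4332;  10162 + 4332 = 14494;  25504 + 14494 = 39998;  56241 + 39998 = 96239
960 + 120 = 1080;  4332 + 1080 = 5412;  14494 + 5412 = 19906;  39998 + 19906 = 59904;  96239 + 59904 = 156143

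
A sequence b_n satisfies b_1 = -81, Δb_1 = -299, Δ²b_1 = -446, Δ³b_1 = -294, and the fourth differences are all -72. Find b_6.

Build the table forward from the leading diagonal:
D4: -72, -72, -72, -72, -72, -72
D3: -294, -366, -438, -510, -582, -654
D2: -446, -740, -1106, -1544, -2054, -2636
D1: -299, -745, -1485, -2591, -4135, -6189
b: -81, -380, -1125, -2610, -5201, -9336

-9336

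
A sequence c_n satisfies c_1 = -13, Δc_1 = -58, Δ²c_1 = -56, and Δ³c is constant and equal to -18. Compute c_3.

Build the table forward from the leading diagonal:
D3: -18, -18, -18
D2: -56, -74, -92
D1: -58, -114, -188
c: -13, -71, -185

-185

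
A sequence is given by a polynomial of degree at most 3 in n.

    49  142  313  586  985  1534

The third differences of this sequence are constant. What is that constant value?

24

D1: 93, 171, 273, 399, 549
D2: 78, 102, 126, 150
D3: 24, 24, 24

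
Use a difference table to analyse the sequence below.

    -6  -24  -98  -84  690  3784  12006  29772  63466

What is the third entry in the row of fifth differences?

First differences: -18, -74, 14, 774, 3094, 8222, 17766, 33694
Second differences: -56, 88, 760, 2320, 5128, 9544, 15928
Third differences: 144, 672, 1560, 2808, 4416, 6384
Fourth differences: 528, 888, 1248, 1608, 1968
Fifth differences: 360, 360, 360, 360

360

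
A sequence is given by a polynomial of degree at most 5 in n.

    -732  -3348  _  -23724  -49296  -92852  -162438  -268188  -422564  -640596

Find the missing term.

-9938

Using the last 7 terms:
First differences: -25572  -43556  -69586  -105750  -154376  -218032
Second differences: -17984  -26030  -36164  -48626  -63656
Third differences: -8046  -10134  -12462  -15030
Fourth differences: -2088  -2328  -2568
Fifth differences: -240  -240
Constant fifth difference = -240.
Extend backward: -2088 + 240 = -1848;  -8046 + 1848 = -6198;  -17984 + 6198 = -11786;  -25572 + 11786 = -13786;  -23724 + 13786 = -9938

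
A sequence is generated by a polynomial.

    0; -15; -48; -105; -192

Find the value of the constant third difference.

-6

D1: -15, -33, -57, -87
D2: -18, -24, -30
D3: -6, -6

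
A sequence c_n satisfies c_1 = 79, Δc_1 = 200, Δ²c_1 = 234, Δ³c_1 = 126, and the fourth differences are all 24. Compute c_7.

Build the table forward from the leading diagonal:
Δ⁴: 24  24  24  24  24  24  24
Δ³: 126  150  174  198  222  246  270
Δ²: 234  360  510  684  882  1104  1350
Δ: 200  434  794  1304  1988  2870  3974
c: 79  279  713  1507  2811  4799  7669

7669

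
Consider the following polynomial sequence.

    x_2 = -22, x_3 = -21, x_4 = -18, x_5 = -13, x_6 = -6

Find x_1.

Δ: 1  3  5  7
Δ²: 2  2  2
The second differences are constant at 2.
Work back: 1 − 2 = -1;  -22 + 1 = -21

-21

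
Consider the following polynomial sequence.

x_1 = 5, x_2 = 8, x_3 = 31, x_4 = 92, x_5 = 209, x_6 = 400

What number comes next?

683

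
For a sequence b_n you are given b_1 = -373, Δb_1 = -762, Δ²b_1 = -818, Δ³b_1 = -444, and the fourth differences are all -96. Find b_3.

Build the table forward from the leading diagonal:
Fourth differences: -96  -96  -96
Third differences: -444  -540  -636
Second differences: -818  -1262  -1802
First differences: -762  -1580  -2842
b: -373  -1135  -2715

-2715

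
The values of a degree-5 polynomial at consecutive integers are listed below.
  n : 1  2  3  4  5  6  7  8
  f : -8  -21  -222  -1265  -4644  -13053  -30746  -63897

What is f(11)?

-354198

First differences: -13, -201, -1043, -3379, -8409, -17693, -33151
Second differences: -188, -842, -2336, -5030, -9284, -15458
Third differences: -654, -1494, -2694, -4254, -6174
Fourth differences: -840, -1200, -1560, -1920
Fifth differences: -360, -360, -360
Fifth differences constant at -360.
-1920 − 360 = -2280;  -6174 − 2280 = -8454;  -15458 − 8454 = -23912;  -33151 − 23912 = -57063;  -63897 − 57063 = -120960
-2280 − 360 = -2640;  -8454 − 2640 = -11094;  -23912 − 11094 = -35006;  -57063 − 35006 = -92069;  -120960 − 92069 = -213029
-2640 − 360 = -3000;  -11094 − 3000 = -14094;  -35006 − 14094 = -49100;  -92069 − 49100 = -141169;  -213029 − 141169 = -354198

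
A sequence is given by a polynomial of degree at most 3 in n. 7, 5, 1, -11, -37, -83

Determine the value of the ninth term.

D1: -2 , -4 , -12 , -26 , -46
D2: -2 , -8 , -14 , -20
D3: -6 , -6 , -6
The third differences are constant (-6).
-20 − 6 = -26;  -46 − 26 = -72;  -83 − 72 = -155
-26 − 6 = -32;  -72 − 32 = -104;  -155 − 104 = -259
-32 − 6 = -38;  -104 − 38 = -142;  -259 − 142 = -401

-401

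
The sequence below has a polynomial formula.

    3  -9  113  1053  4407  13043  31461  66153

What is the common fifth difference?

360

Δ: -12, 122, 940, 3354, 8636, 18418, 34692
Δ²: 134, 818, 2414, 5282, 9782, 16274
Δ³: 684, 1596, 2868, 4500, 6492
Δ⁴: 912, 1272, 1632, 1992
Δ⁵: 360, 360, 360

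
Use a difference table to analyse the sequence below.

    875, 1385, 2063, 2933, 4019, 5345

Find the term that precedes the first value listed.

510  678  870  1086  1326
168  192  216  240
24  24  24
The third differences are constant at 24.
Work back: 168 − 24 = 144;  510 − 144 = 366;  875 − 366 = 509

509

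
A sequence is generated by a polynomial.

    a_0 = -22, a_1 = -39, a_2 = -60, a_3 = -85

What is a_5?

D1: -17, -21, -25
D2: -4, -4
Second differences constant at -4.
-25 − 4 = -29;  -85 − 29 = -114
-29 − 4 = -33;  -114 − 33 = -147

-147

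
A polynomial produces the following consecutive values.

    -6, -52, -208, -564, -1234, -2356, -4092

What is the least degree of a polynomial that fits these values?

First differences: -46, -156, -356, -670, -1122, -1736
Second differences: -110, -200, -314, -452, -614
Third differences: -90, -114, -138, -162
Fourth differences: -24, -24, -24
The fourth differences are constant, so the polynomial has degree 4.

4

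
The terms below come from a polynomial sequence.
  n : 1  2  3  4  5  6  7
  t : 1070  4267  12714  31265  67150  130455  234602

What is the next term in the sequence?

D1: 3197  8447  18551  35885  63305  104147
D2: 5250  10104  17334  27420  40842
D3: 4854  7230  10086  13422
D4: 2376  2856  3336
D5: 480  480
The fifth differences are constant (480).
3336 + 480 = 3816;  13422 + 3816 = 17238;  40842 + 17238 = 58080;  104147 + 58080 = 162227;  234602 + 162227 = 396829

396829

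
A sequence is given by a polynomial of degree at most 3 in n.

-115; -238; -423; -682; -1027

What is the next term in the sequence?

-123, -185, -259, -345
-62, -74, -86
-12, -12
The third differences are constant (-12).
-86 − 12 = -98;  -345 − 98 = -443;  -1027 − 443 = -1470

-1470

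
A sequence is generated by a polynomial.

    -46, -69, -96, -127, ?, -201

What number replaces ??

-162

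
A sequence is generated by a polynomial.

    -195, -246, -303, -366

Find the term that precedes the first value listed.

-51  -57  -63
-6  -6
The second differences are constant at -6.
Work back: -51 + 6 = -45;  -195 + 45 = -150

-150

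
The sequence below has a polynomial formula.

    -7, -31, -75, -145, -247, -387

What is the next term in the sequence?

-571

-24, -44, -70, -102, -140
-20, -26, -32, -38
-6, -6, -6
Third differences constant at -6.
-38 − 6 = -44;  -140 − 44 = -184;  -387 − 184 = -571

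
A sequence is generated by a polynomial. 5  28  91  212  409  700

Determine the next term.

1103

D1: 23 , 63 , 121 , 197 , 291
D2: 40 , 58 , 76 , 94
D3: 18 , 18 , 18
Constant third difference = 18, so extend:
94 + 18 = 112;  291 + 112 = 403;  700 + 403 = 1103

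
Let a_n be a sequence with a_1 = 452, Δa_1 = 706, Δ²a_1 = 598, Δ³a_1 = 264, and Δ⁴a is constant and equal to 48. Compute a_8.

28872

Build the table forward from the leading diagonal:
Δ⁴: 48  48  48  48  48  48  48  48
Δ³: 264  312  360  408  456  504  552  600
Δ²: 598  862  1174  1534  1942  2398  2902  3454
Δ: 706  1304  2166  3340  4874  6816  9214  12116
a: 452  1158  2462  4628  7968  12842  19658  28872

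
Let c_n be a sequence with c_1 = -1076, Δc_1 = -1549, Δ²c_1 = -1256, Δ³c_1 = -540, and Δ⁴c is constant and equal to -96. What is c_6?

Build the table forward from the leading diagonal:
Δ⁴: -96  -96  -96  -96  -96  -96
Δ³: -540  -636  -732  -828  -924  -1020
Δ²: -1256  -1796  -2432  -3164  -3992  -4916
Δ: -1549  -2805  -4601  -7033  -10197  -14189
c: -1076  -2625  -5430  -10031  -17064  -27261

-27261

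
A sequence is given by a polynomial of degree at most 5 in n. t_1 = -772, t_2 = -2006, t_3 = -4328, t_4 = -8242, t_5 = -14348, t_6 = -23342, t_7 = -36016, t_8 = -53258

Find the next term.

First differences: -1234, -2322, -3914, -6106, -8994, -12674, -17242
Second differences: -1088, -1592, -2192, -2888, -3680, -4568
Third differences: -504, -600, -696, -792, -888
Fourth differences: -96, -96, -96, -96
Fourth differences constant at -96.
-888 − 96 = -984;  -4568 − 984 = -5552;  -17242 − 5552 = -22794;  -53258 − 22794 = -76052

-76052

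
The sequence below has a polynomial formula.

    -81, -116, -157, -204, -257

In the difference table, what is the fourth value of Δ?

Δ: -35, -41, -47, -53
Δ²: -6, -6, -6

-53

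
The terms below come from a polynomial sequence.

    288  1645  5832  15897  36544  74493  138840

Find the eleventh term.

945448

D1: 1357  4187  10065  20647  37949  64347
D2: 2830  5878  10582  17302  26398
D3: 3048  4704  6720  9096
D4: 1656  2016  2376
D5: 360  360
Fifth differences constant at 360.
2376 + 360 = 2736;  9096 + 2736 = 11832;  26398 + 11832 = 38230;  64347 + 38230 = 102577;  138840 + 102577 = 241417
2736 + 360 = 3096;  11832 + 3096 = 14928;  38230 + 14928 = 53158;  102577 + 53158 = 155735;  241417 + 155735 = 397152
3096 + 360 = 3456;  14928 + 3456 = 18384;  53158 + 18384 = 71542;  155735 + 71542 = 227277;  397152 + 227277 = 624429
3456 + 360 = 3816;  18384 + 3816 = 22200;  71542 + 22200 = 93742;  227277 + 93742 = 321019;  624429 + 321019 = 945448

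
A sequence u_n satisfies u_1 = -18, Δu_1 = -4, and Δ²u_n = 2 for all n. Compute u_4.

-24

Build the table forward from the leading diagonal:
Second differences: 2  2  2  2
First differences: -4  -2  0  2
u: -18  -22  -24  -24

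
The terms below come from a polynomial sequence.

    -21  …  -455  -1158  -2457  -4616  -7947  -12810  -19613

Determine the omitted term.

Using the last 7 terms:
-703, -1299, -2159, -3331, -4863, -6803
-596, -860, -1172, -1532, -1940
-264, -312, -360, -408
-48, -48, -48
Constant fourth difference = -48.
Extend backward: -264 + 48 = -216;  -596 + 216 = -380;  -703 + 380 = -323;  -455 + 323 = -132

-132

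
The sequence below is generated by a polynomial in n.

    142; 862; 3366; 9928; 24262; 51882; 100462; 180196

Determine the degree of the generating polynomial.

5

First differences: 720, 2504, 6562, 14334, 27620, 48580, 79734
Second differences: 1784, 4058, 7772, 13286, 20960, 31154
Third differences: 2274, 3714, 5514, 7674, 10194
Fourth differences: 1440, 1800, 2160, 2520
Fifth differences: 360, 360, 360
The fifth differences are constant, so the polynomial has degree 5.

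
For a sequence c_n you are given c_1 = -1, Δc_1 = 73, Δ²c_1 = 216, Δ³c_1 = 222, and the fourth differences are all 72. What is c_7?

9197

Build the table forward from the leading diagonal:
D4: 72, 72, 72, 72, 72, 72, 72
D3: 222, 294, 366, 438, 510, 582, 654
D2: 216, 438, 732, 1098, 1536, 2046, 2628
D1: 73, 289, 727, 1459, 2557, 4093, 6139
c: -1, 72, 361, 1088, 2547, 5104, 9197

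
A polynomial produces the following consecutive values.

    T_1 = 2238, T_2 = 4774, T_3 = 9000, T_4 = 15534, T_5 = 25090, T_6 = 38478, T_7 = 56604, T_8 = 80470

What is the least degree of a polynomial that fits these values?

Δ: 2536, 4226, 6534, 9556, 13388, 18126, 23866
Δ²: 1690, 2308, 3022, 3832, 4738, 5740
Δ³: 618, 714, 810, 906, 1002
Δ⁴: 96, 96, 96, 96
The fourth differences are constant, so the polynomial has degree 4.

4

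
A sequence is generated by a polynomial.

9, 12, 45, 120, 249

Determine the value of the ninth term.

D1: 3  33  75  129
D2: 30  42  54
D3: 12  12
Third differences constant at 12.
54 + 12 = 66;  129 + 66 = 195;  249 + 195 = 444
66 + 12 = 78;  195 + 78 = 273;  444 + 273 = 717
78 + 12 = 90;  273 + 90 = 363;  717 + 363 = 1080
90 + 12 = 102;  363 + 102 = 465;  1080 + 465 = 1545

1545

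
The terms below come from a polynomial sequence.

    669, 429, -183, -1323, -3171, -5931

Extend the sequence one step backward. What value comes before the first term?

669

D1: -240, -612, -1140, -1848, -2760
D2: -372, -528, -708, -912
D3: -156, -180, -204
D4: -24, -24
The fourth differences are constant at -24.
Work back: -156 + 24 = -132;  -372 + 132 = -240;  -240 + 240 = 0;  669 + 0 = 669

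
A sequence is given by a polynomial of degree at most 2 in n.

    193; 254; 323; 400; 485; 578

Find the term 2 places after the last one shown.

788

Δ: 61  69  77  85  93
Δ²: 8  8  8  8
Constant second difference = 8, so extend:
93 + 8 = 101;  578 + 101 = 679
101 + 8 = 109;  679 + 109 = 788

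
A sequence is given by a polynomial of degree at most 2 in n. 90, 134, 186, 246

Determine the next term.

44 , 52 , 60
8 , 8
Second differences constant at 8.
60 + 8 = 68;  246 + 68 = 314

314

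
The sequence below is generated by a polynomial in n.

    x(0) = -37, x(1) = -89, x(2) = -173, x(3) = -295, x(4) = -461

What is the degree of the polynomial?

D1: -52, -84, -122, -166
D2: -32, -38, -44
D3: -6, -6
The third differences are constant, so the polynomial has degree 3.

3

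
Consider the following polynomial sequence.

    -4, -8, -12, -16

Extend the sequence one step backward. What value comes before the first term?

0

First differences: -4  -4  -4
The first differences are constant at -4.
Work back: -4 + 4 = 0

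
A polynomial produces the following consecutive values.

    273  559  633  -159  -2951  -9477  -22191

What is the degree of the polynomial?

286, 74, -792, -2792, -6526, -12714
-212, -866, -2000, -3734, -6188
-654, -1134, -1734, -2454
-480, -600, -720
-120, -120
The fifth differences are constant, so the polynomial has degree 5.

5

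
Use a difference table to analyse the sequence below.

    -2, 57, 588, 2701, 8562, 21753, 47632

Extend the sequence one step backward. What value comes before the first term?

D1: 59, 531, 2113, 5861, 13191, 25879
D2: 472, 1582, 3748, 7330, 12688
D3: 1110, 2166, 3582, 5358
D4: 1056, 1416, 1776
D5: 360, 360
The fifth differences are constant at 360.
Work back: 1056 − 360 = 696;  1110 − 696 = 414;  472 − 414 = 58;  59 − 58 = 1;  -2 − 1 = -3

-3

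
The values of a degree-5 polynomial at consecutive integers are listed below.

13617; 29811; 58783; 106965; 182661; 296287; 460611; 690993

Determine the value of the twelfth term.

16194 , 28972 , 48182 , 75696 , 113626 , 164324 , 230382
12778 , 19210 , 27514 , 37930 , 50698 , 66058
6432 , 8304 , 10416 , 12768 , 15360
1872 , 2112 , 2352 , 2592
240 , 240 , 240
Fifth differences constant at 240.
2592 + 240 = 2832;  15360 + 2832 = 18192;  66058 + 18192 = 84250;  230382 + 84250 = 314632;  690993 + 314632 = 1005625
2832 + 240 = 3072;  18192 + 3072 = 21264;  84250 + 21264 = 105514;  314632 + 105514 = 420146;  1005625 + 420146 = 1425771
3072 + 240 = 3312;  21264 + 3312 = 24576;  105514 + 24576 = 130090;  420146 + 130090 = 550236;  1425771 + 550236 = 1976007
3312 + 240 = 3552;  24576 + 3552 = 28128;  130090 + 28128 = 158218;  550236 + 158218 = 708454;  1976007 + 708454 = 2684461

2684461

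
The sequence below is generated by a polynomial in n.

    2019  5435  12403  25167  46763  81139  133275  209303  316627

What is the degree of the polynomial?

5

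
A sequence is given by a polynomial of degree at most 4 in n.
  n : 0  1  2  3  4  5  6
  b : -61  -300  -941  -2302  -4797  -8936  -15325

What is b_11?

-108950

First differences: -239, -641, -1361, -2495, -4139, -6389
Second differences: -402, -720, -1134, -1644, -2250
Third differences: -318, -414, -510, -606
Fourth differences: -96, -96, -96
Constant fourth difference = -96, so extend:
-606 − 96 = -702;  -2250 − 702 = -2952;  -6389 − 2952 = -9341;  -15325 − 9341 = -24666
-702 − 96 = -798;  -2952 − 798 = -3750;  -9341 − 3750 = -13091;  -24666 − 13091 = -37757
-798 − 96 = -894;  -3750 − 894 = -4644;  -13091 − 4644 = -17735;  -37757 − 17735 = -55492
-894 − 96 = -990;  -4644 − 990 = -5634;  -17735 − 5634 = -23369;  -55492 − 23369 = -78861
-990 − 96 = -1086;  -5634 − 1086 = -6720;  -23369 − 6720 = -30089;  -78861 − 30089 = -108950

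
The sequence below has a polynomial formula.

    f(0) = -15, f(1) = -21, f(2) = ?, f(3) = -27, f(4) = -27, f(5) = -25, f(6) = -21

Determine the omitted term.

Using the last 4 terms:
First differences: 0  2  4
Second differences: 2  2
Constant second difference = 2.
Extend backward: 0 − 2 = -2;  -27 + 2 = -25

-25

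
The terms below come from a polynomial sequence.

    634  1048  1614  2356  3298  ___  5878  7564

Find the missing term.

Using the first 5 terms:
414  566  742  942
152  176  200
24  24
Constant third difference = 24.
Extend forward: 200 + 24 = 224;  942 + 224 = 1166;  3298 + 1166 = 4464

4464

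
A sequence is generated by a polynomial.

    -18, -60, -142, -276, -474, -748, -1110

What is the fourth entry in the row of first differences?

-198

First differences: -42, -82, -134, -198, -274, -362
Second differences: -40, -52, -64, -76, -88
Third differences: -12, -12, -12, -12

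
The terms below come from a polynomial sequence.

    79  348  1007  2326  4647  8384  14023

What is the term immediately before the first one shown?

2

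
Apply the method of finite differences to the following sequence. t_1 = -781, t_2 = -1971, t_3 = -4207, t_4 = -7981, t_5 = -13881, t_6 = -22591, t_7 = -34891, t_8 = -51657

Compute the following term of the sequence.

-73861

Δ: -1190, -2236, -3774, -5900, -8710, -12300, -16766
Δ²: -1046, -1538, -2126, -2810, -3590, -4466
Δ³: -492, -588, -684, -780, -876
Δ⁴: -96, -96, -96, -96
Constant fourth difference = -96, so extend:
-876 − 96 = -972;  -4466 − 972 = -5438;  -16766 − 5438 = -22204;  -51657 − 22204 = -73861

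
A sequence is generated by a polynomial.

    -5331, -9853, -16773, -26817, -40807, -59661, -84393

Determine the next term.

-116113

D1: -4522, -6920, -10044, -13990, -18854, -24732
D2: -2398, -3124, -3946, -4864, -5878
D3: -726, -822, -918, -1014
D4: -96, -96, -96
The fourth differences are constant (-96).
-1014 − 96 = -1110;  -5878 − 1110 = -6988;  -24732 − 6988 = -31720;  -84393 − 31720 = -116113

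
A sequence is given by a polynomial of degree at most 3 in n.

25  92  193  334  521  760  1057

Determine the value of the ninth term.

1849

Δ: 67 , 101 , 141 , 187 , 239 , 297
Δ²: 34 , 40 , 46 , 52 , 58
Δ³: 6 , 6 , 6 , 6
Constant third difference = 6, so extend:
58 + 6 = 64;  297 + 64 = 361;  1057 + 361 = 1418
64 + 6 = 70;  361 + 70 = 431;  1418 + 431 = 1849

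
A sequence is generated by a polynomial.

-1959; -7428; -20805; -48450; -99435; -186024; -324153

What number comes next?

-533910

D1: -5469  -13377  -27645  -50985  -86589  -138129
D2: -7908  -14268  -23340  -35604  -51540
D3: -6360  -9072  -12264  -15936
D4: -2712  -3192  -3672
D5: -480  -480
The fifth differences are constant (-480).
-3672 − 480 = -4152;  -15936 − 4152 = -20088;  -51540 − 20088 = -71628;  -138129 − 71628 = -209757;  -324153 − 209757 = -533910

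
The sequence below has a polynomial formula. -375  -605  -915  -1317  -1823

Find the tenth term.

First differences: -230, -310, -402, -506
Second differences: -80, -92, -104
Third differences: -12, -12
Third differences constant at -12.
-104 − 12 = -116;  -506 − 116 = -622;  -1823 − 622 = -2445
-116 − 12 = -128;  -622 − 128 = -750;  -2445 − 750 = -3195
-128 − 12 = -140;  -750 − 140 = -890;  -3195 − 890 = -4085
-140 − 12 = -152;  -890 − 152 = -1042;  -4085 − 1042 = -5127
-152 − 12 = -164;  -1042 − 164 = -1206;  -5127 − 1206 = -6333

-6333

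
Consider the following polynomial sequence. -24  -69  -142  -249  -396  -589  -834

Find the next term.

D1: -45, -73, -107, -147, -193, -245
D2: -28, -34, -40, -46, -52
D3: -6, -6, -6, -6
Constant third difference = -6, so extend:
-52 − 6 = -58;  -245 − 58 = -303;  -834 − 303 = -1137

-1137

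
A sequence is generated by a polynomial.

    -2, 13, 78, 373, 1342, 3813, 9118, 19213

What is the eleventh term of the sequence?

109678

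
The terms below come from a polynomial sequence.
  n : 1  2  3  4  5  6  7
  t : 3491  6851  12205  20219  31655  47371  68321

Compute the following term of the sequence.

D1: 3360 , 5354 , 8014 , 11436 , 15716 , 20950
D2: 1994 , 2660 , 3422 , 4280 , 5234
D3: 666 , 762 , 858 , 954
D4: 96 , 96 , 96
The fourth differences are constant (96).
954 + 96 = 1050;  5234 + 1050 = 6284;  20950 + 6284 = 27234;  68321 + 27234 = 95555

95555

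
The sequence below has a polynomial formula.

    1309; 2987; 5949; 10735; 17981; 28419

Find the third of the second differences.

2460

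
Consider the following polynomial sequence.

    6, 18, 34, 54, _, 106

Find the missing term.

Using the first 4 terms:
Δ: 12  16  20
Δ²: 4  4
Constant second difference = 4.
Extend forward: 20 + 4 = 24;  54 + 24 = 78

78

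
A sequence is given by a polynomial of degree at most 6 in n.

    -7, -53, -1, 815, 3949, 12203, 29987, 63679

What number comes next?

-46, 52, 816, 3134, 8254, 17784, 33692
98, 764, 2318, 5120, 9530, 15908
666, 1554, 2802, 4410, 6378
888, 1248, 1608, 1968
360, 360, 360
The fifth differences are constant (360).
1968 + 360 = 2328;  6378 + 2328 = 8706;  15908 + 8706 = 24614;  33692 + 24614 = 58306;  63679 + 58306 = 121985

121985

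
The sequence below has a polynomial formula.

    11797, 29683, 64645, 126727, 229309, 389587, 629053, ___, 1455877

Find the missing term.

973975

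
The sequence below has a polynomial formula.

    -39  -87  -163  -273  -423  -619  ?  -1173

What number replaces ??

Using the first 6 terms:
-48, -76, -110, -150, -196
-28, -34, -40, -46
-6, -6, -6
Constant third difference = -6.
Extend forward: -46 − 6 = -52;  -196 − 52 = -248;  -619 − 248 = -867

-867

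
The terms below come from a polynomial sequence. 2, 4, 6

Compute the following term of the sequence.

8

Δ: 2, 2
First differences constant at 2.
6 + 2 = 8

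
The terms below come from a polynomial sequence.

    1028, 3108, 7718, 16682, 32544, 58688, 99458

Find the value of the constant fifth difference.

First differences: 2080, 4610, 8964, 15862, 26144, 40770
Second differences: 2530, 4354, 6898, 10282, 14626
Third differences: 1824, 2544, 3384, 4344
Fourth differences: 720, 840, 960
Fifth differences: 120, 120

120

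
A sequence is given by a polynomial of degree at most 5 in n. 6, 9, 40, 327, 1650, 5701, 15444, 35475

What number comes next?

First differences: 3  31  287  1323  4051  9743  20031
Second differences: 28  256  1036  2728  5692  10288
Third differences: 228  780  1692  2964  4596
Fourth differences: 552  912  1272  1632
Fifth differences: 360  360  360
Fifth differences constant at 360.
1632 + 360 = 1992;  4596 + 1992 = 6588;  10288 + 6588 = 16876;  20031 + 16876 = 36907;  35475 + 36907 = 72382

72382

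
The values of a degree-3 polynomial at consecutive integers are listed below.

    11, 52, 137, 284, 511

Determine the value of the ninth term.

2579

First differences: 41, 85, 147, 227
Second differences: 44, 62, 80
Third differences: 18, 18
Constant third difference = 18, so extend:
80 + 18 = 98;  227 + 98 = 325;  511 + 325 = 836
98 + 18 = 116;  325 + 116 = 441;  836 + 441 = 1277
116 + 18 = 134;  441 + 134 = 575;  1277 + 575 = 1852
134 + 18 = 152;  575 + 152 = 727;  1852 + 727 = 2579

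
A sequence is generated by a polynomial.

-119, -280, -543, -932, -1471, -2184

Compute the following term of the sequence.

-161, -263, -389, -539, -713
-102, -126, -150, -174
-24, -24, -24
Third differences constant at -24.
-174 − 24 = -198;  -713 − 198 = -911;  -2184 − 911 = -3095

-3095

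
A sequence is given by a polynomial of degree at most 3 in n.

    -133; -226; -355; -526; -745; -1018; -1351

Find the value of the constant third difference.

First differences: -93, -129, -171, -219, -273, -333
Second differences: -36, -42, -48, -54, -60
Third differences: -6, -6, -6, -6

-6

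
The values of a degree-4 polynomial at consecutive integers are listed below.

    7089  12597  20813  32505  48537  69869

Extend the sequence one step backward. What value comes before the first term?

D1: 5508, 8216, 11692, 16032, 21332
D2: 2708, 3476, 4340, 5300
D3: 768, 864, 960
D4: 96, 96
The fourth differences are constant at 96.
Work back: 768 − 96 = 672;  2708 − 672 = 2036;  5508 − 2036 = 3472;  7089 − 3472 = 3617

3617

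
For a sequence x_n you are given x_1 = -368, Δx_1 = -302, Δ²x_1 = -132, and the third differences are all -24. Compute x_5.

-2464

Build the table forward from the leading diagonal:
D3: -24, -24, -24, -24, -24
D2: -132, -156, -180, -204, -228
D1: -302, -434, -590, -770, -974
x: -368, -670, -1104, -1694, -2464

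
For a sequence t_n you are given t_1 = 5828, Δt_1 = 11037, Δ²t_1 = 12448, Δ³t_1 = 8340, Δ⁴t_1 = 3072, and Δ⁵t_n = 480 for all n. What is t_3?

Build the table forward from the leading diagonal:
D5: 480, 480, 480
D4: 3072, 3552, 4032
D3: 8340, 11412, 14964
D2: 12448, 20788, 32200
D1: 11037, 23485, 44273
t: 5828, 16865, 40350

40350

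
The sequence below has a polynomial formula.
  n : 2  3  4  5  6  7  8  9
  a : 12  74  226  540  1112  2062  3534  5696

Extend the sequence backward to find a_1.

-8

D1: 62  152  314  572  950  1472  2162
D2: 90  162  258  378  522  690
D3: 72  96  120  144  168
D4: 24  24  24  24
The fourth differences are constant at 24.
Work back: 72 − 24 = 48;  90 − 48 = 42;  62 − 42 = 20;  12 − 20 = -8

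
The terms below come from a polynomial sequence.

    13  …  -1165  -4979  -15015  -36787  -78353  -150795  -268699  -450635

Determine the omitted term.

Using the last 8 terms:
First differences: -3814, -10036, -21772, -41566, -72442, -117904, -181936
Second differences: -6222, -11736, -19794, -30876, -45462, -64032
Third differences: -5514, -8058, -11082, -14586, -18570
Fourth differences: -2544, -3024, -3504, -3984
Fifth differences: -480, -480, -480
Constant fifth difference = -480.
Extend backward: -2544 + 480 = -2064;  -5514 + 2064 = -3450;  -6222 + 3450 = -2772;  -3814 + 2772 = -1042;  -1165 + 1042 = -123

-123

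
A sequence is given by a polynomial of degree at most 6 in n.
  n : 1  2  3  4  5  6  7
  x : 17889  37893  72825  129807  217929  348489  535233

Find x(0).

7419

20004, 34932, 56982, 88122, 130560, 186744
14928, 22050, 31140, 42438, 56184
7122, 9090, 11298, 13746
1968, 2208, 2448
240, 240
The fifth differences are constant at 240.
Work back: 1968 − 240 = 1728;  7122 − 1728 = 5394;  14928 − 5394 = 9534;  20004 − 9534 = 10470;  17889 − 10470 = 7419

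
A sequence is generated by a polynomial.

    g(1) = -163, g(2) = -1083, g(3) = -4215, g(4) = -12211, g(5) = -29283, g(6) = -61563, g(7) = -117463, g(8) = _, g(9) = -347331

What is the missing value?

Using the first 7 terms:
D1: -920, -3132, -7996, -17072, -32280, -55900
D2: -2212, -4864, -9076, -15208, -23620
D3: -2652, -4212, -6132, -8412
D4: -1560, -1920, -2280
D5: -360, -360
Constant fifth difference = -360.
Extend forward: -2280 − 360 = -2640;  -8412 − 2640 = -11052;  -23620 − 11052 = -34672;  -55900 − 34672 = -90572;  -117463 − 90572 = -208035

-208035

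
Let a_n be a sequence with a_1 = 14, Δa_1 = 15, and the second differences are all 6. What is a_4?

Build the table forward from the leading diagonal:
Second differences: 6, 6, 6, 6
First differences: 15, 21, 27, 33
a: 14, 29, 50, 77

77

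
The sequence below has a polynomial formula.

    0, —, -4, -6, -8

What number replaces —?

-2

Using the last 3 terms:
D1: -2, -2
Constant first difference = -2.
Extend backward: -4 + 2 = -2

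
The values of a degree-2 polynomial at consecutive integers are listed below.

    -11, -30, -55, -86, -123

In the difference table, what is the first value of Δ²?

Δ: -19, -25, -31, -37
Δ²: -6, -6, -6

-6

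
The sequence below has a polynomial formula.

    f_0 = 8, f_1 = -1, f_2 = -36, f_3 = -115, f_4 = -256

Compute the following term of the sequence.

-477

-9, -35, -79, -141
-26, -44, -62
-18, -18
Constant third difference = -18, so extend:
-62 − 18 = -80;  -141 − 80 = -221;  -256 − 221 = -477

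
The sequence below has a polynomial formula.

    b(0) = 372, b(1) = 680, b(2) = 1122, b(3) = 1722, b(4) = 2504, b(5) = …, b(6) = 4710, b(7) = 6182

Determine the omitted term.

Using the first 5 terms:
308, 442, 600, 782
134, 158, 182
24, 24
Constant third difference = 24.
Extend forward: 182 + 24 = 206;  782 + 206 = 988;  2504 + 988 = 3492

3492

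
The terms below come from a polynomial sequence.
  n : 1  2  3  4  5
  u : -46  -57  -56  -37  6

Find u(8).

Δ: -11  1  19  43
Δ²: 12  18  24
Δ³: 6  6
The third differences are constant (6).
24 + 6 = 30;  43 + 30 = 73;  6 + 73 = 79
30 + 6 = 36;  73 + 36 = 109;  79 + 109 = 188
36 + 6 = 42;  109 + 42 = 151;  188 + 151 = 339

339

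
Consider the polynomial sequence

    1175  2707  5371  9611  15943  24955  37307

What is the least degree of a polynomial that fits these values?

1532, 2664, 4240, 6332, 9012, 12352
1132, 1576, 2092, 2680, 3340
444, 516, 588, 660
72, 72, 72
The fourth differences are constant, so the polynomial has degree 4.

4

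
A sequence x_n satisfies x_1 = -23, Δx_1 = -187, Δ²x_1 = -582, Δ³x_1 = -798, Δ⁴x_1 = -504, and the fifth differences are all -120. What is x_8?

Build the table forward from the leading diagonal:
D5: -120  -120  -120  -120  -120  -120  -120  -120
D4: -504  -624  -744  -864  -984  -1104  -1224  -1344
D3: -798  -1302  -1926  -2670  -3534  -4518  -5622  -6846
D2: -582  -1380  -2682  -4608  -7278  -10812  -15330  -20952
D1: -187  -769  -2149  -4831  -9439  -16717  -27529  -42859
x: -23  -210  -979  -3128  -7959  -17398  -34115  -61644

-61644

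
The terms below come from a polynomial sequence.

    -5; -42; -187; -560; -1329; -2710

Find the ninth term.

-13405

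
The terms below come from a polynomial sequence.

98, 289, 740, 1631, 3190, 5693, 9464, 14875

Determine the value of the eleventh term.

191 , 451 , 891 , 1559 , 2503 , 3771 , 5411
260 , 440 , 668 , 944 , 1268 , 1640
180 , 228 , 276 , 324 , 372
48 , 48 , 48 , 48
Constant fourth difference = 48, so extend:
372 + 48 = 420;  1640 + 420 = 2060;  5411 + 2060 = 7471;  14875 + 7471 = 22346
420 + 48 = 468;  2060 + 468 = 2528;  7471 + 2528 = 9999;  22346 + 9999 = 32345
468 + 48 = 516;  2528 + 516 = 3044;  9999 + 3044 = 13043;  32345 + 13043 = 45388

45388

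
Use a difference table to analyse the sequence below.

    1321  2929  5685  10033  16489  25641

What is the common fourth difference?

72

D1: 1608, 2756, 4348, 6456, 9152
D2: 1148, 1592, 2108, 2696
D3: 444, 516, 588
D4: 72, 72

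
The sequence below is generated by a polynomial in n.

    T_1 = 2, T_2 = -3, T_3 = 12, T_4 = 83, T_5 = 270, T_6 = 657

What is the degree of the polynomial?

D1: -5, 15, 71, 187, 387
D2: 20, 56, 116, 200
D3: 36, 60, 84
D4: 24, 24
The fourth differences are constant, so the polynomial has degree 4.

4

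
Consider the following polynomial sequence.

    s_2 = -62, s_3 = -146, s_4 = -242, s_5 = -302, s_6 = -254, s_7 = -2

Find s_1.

-14

-84  -96  -60  48  252
-12  36  108  204
48  72  96
24  24
The fourth differences are constant at 24.
Work back: 48 − 24 = 24;  -12 − 24 = -36;  -84 + 36 = -48;  -62 + 48 = -14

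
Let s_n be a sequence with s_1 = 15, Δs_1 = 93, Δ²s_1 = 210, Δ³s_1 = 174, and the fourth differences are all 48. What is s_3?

411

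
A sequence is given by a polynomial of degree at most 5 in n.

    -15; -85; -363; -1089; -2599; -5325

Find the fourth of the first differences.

-1510

Δ: -70, -278, -726, -1510, -2726
Δ²: -208, -448, -784, -1216
Δ³: -240, -336, -432
Δ⁴: -96, -96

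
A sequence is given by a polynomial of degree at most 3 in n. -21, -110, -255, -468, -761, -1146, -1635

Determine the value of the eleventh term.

D1: -89, -145, -213, -293, -385, -489
D2: -56, -68, -80, -92, -104
D3: -12, -12, -12, -12
Third differences constant at -12.
-104 − 12 = -116;  -489 − 116 = -605;  -1635 − 605 = -2240
-116 − 12 = -128;  -605 − 128 = -733;  -2240 − 733 = -2973
-128 − 12 = -140;  -733 − 140 = -873;  -2973 − 873 = -3846
-140 − 12 = -152;  -873 − 152 = -1025;  -3846 − 1025 = -4871

-4871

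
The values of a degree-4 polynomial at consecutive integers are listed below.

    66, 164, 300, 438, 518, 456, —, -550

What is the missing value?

Using the first 6 terms:
Δ: 98, 136, 138, 80, -62
Δ²: 38, 2, -58, -142
Δ³: -36, -60, -84
Δ⁴: -24, -24
Constant fourth difference = -24.
Extend forward: -84 − 24 = -108;  -142 − 108 = -250;  -62 − 250 = -312;  456 − 312 = 144

144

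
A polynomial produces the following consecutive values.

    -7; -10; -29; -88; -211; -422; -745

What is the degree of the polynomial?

3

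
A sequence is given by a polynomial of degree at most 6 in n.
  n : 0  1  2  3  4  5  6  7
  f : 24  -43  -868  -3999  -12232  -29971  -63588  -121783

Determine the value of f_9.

-360507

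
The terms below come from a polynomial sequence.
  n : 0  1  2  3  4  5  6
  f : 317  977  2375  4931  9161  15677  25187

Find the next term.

38495

660 , 1398 , 2556 , 4230 , 6516 , 9510
738 , 1158 , 1674 , 2286 , 2994
420 , 516 , 612 , 708
96 , 96 , 96
Fourth differences constant at 96.
708 + 96 = 804;  2994 + 804 = 3798;  9510 + 3798 = 13308;  25187 + 13308 = 38495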